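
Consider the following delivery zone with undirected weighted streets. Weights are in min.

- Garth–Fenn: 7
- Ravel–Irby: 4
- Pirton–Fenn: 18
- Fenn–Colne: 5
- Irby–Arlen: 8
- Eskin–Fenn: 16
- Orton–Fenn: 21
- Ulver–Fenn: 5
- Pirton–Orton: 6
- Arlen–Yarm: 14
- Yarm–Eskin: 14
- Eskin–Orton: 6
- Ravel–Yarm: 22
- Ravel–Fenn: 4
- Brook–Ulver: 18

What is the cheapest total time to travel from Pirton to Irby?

26 min

Enumerating some paths:
Pirton–Orton–Fenn–Ravel–Irby: 6+21+4+4 = 35
Pirton–Fenn–Ravel–Irby: 18+4+4 = 26
The minimum is 26 min via Pirton–Fenn–Ravel–Irby.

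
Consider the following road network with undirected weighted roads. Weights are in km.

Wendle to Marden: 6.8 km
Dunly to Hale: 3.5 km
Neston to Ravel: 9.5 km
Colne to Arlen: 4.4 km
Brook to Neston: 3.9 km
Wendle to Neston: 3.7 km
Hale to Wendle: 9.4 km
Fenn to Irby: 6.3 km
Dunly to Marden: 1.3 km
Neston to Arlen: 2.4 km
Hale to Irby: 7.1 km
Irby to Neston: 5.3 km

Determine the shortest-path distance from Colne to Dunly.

18.6 km

Settle nodes by increasing distance from Colne:
Colne: 0
Arlen: 4.4  (via Colne)
Neston: 6.8  (via Arlen)
Wendle: 10.5  (via Neston)
Brook: 10.7  (via Neston)
Irby: 12.1  (via Neston)
Ravel: 16.3  (via Neston)
Marden: 17.3  (via Wendle)
Fenn: 18.4  (via Irby)
Dunly: 18.6  (via Marden)
Shortest route: Colne–Arlen–Neston–Wendle–Marden–Dunly = 18.6 km.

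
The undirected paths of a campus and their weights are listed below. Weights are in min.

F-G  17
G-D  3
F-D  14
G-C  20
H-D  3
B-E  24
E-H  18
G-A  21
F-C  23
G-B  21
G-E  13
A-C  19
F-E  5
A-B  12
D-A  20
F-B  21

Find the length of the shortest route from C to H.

26 min

Shortest distances from C:
C: 0
A: 19  (via C)
G: 20  (via C)
D: 23  (via G)
F: 23  (via C)
H: 26  (via D)
Shortest route: C → G → D → H = 26 min.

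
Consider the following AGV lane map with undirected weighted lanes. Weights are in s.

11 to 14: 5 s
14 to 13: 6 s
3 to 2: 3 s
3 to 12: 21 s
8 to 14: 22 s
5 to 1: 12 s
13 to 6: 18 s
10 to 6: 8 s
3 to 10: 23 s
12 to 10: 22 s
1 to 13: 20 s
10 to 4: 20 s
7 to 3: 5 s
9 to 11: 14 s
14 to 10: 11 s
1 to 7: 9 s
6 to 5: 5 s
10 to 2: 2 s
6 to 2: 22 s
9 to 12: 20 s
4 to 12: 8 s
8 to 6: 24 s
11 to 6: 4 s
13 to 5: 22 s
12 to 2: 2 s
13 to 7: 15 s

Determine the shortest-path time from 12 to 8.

Shortest distances from 12:
12: 0
2: 2  (via 12)
10: 4  (via 2)
3: 5  (via 2)
4: 8  (via 12)
7: 10  (via 3)
6: 12  (via 10)
14: 15  (via 10)
11: 16  (via 6)
5: 17  (via 6)
1: 19  (via 7)
9: 20  (via 12)
13: 21  (via 14)
8: 36  (via 6)
Shortest route: 12–2–10–6–8 = 36 s.

36 s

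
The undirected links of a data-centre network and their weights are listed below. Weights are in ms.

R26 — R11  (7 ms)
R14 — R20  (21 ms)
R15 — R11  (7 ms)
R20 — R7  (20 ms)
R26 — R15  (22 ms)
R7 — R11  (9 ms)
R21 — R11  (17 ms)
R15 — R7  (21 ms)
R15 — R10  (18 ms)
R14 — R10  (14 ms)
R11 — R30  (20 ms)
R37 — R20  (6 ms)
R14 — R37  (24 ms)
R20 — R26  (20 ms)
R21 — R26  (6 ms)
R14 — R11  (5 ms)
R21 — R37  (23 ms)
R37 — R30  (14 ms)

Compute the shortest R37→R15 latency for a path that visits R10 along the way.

Shortest R37→R10: R37–R14–R10 = 38
Best R10 to R15: R10–R15 costing 18
Total via R10: 38 + 18 = 56 ms.

56 ms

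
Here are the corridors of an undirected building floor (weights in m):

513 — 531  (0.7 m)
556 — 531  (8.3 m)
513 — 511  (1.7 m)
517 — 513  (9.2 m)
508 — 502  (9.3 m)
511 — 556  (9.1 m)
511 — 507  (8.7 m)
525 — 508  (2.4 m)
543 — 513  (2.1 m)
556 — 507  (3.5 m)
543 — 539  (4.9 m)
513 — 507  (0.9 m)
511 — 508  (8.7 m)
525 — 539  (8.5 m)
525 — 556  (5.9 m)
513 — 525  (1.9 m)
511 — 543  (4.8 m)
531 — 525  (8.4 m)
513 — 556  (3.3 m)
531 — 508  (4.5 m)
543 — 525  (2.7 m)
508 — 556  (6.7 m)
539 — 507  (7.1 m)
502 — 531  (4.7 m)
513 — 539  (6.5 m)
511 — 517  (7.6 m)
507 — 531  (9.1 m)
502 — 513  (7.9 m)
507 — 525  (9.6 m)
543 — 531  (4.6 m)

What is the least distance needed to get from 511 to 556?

5 m

Candidate routes:
511–513–556: 1.7+3.3 = 5
511–513–507–556: 1.7+0.9+3.5 = 6.1
Cheapest is 511–513–556 at 5 m.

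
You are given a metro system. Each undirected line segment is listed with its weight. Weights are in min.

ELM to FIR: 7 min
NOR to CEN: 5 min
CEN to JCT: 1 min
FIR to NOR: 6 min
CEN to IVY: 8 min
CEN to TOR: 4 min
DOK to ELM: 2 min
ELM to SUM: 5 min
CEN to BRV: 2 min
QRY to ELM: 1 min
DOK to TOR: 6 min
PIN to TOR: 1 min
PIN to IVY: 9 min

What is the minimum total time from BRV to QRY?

Running Dijkstra from BRV:
BRV: 0
CEN: 2  (via BRV)
JCT: 3  (via CEN)
TOR: 6  (via CEN)
PIN: 7  (via TOR)
NOR: 7  (via CEN)
IVY: 10  (via CEN)
DOK: 12  (via TOR)
FIR: 13  (via NOR)
ELM: 14  (via DOK)
QRY: 15  (via ELM)
Shortest route: BRV → CEN → TOR → DOK → ELM → QRY = 15 min.

15 min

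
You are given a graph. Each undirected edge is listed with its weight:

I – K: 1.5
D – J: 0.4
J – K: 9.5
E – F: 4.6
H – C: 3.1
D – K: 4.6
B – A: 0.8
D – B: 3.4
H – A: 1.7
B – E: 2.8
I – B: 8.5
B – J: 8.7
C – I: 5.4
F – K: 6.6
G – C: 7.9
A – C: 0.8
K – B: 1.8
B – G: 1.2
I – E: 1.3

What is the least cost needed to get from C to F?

9

Shortest distances from C:
C: 0
A: 0.8  (via C)
B: 1.6  (via A)
H: 2.5  (via A)
G: 2.8  (via B)
K: 3.4  (via B)
E: 4.4  (via B)
I: 4.9  (via K)
D: 5  (via B)
J: 5.4  (via D)
F: 9  (via E)
Shortest route: C → A → B → E → F = 9.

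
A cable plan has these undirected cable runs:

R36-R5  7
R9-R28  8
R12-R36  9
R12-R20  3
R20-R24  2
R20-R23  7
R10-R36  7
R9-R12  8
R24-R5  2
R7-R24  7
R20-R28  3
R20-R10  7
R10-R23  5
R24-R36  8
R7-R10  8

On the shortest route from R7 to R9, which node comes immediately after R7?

R24

Compare a few routes:
R7–R10–R20–R12–R9: 8+7+3+8 = 26
R7–R24–R20–R12–R9: 7+2+3+8 = 20
The minimum is 20 via R7–R24–R20–R12–R9.
So from R7 the first move is to R24.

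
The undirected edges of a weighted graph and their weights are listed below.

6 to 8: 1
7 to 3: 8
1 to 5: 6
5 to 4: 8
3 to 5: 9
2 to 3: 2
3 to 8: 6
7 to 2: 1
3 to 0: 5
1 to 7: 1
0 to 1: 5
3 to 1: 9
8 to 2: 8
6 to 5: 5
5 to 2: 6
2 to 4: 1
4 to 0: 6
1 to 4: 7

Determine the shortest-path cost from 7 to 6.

10

Candidate routes:
7–1–5–6: 1+6+5 = 12
7–2–8–6: 1+8+1 = 10
7–2–5–6: 1+6+5 = 12
The minimum is 10 via 7–2–8–6.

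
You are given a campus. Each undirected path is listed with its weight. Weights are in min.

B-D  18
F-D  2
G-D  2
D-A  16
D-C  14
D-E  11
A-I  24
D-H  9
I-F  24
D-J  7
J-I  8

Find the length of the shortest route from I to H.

Enumerating some paths:
I → J → D → H: 8+7+9 = 24
I → F → D → H: 24+2+9 = 35
Cheapest is I → J → D → H at 24 min.

24 min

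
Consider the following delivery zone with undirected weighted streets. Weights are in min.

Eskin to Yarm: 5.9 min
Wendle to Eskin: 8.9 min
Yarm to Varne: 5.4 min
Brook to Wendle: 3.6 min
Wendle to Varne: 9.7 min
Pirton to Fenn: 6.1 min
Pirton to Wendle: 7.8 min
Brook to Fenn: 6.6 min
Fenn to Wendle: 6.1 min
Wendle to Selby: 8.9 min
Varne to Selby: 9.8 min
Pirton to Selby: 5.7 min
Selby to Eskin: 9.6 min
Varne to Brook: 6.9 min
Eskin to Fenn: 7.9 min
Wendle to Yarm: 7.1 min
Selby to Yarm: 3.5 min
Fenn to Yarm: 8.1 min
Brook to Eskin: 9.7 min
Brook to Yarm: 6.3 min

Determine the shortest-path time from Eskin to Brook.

Compare a few routes:
Eskin - Yarm - Brook: 5.9+6.3 = 12.2
Eskin - Brook: 9.7 = 9.7
Cheapest is Eskin - Brook at 9.7 min.

9.7 min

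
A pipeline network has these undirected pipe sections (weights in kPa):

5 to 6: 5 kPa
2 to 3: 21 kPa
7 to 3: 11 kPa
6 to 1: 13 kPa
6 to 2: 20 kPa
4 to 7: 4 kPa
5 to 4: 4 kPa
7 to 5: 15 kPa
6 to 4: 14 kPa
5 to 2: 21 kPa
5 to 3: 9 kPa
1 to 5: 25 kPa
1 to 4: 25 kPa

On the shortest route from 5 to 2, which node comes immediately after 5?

2

Enumerating some paths:
5–2: 21 = 21
5–3–2: 9+21 = 30
5–6–2: 5+20 = 25
Cheapest is 5–2 at 21 kPa.
So from 5 the first move is to 2.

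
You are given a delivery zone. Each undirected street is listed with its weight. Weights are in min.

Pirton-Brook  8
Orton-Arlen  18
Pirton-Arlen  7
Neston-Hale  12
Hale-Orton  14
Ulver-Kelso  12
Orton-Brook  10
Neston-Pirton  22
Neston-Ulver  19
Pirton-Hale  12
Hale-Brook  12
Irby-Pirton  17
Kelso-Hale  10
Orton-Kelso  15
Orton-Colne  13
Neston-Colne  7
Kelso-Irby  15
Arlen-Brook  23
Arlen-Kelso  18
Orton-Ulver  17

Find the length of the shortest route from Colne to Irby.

43 min

Candidate routes:
Colne → Orton → Kelso → Irby: 13+15+15 = 43
Colne → Neston → Hale → Kelso → Irby: 7+12+10+15 = 44
Cheapest is Colne → Orton → Kelso → Irby at 43 min.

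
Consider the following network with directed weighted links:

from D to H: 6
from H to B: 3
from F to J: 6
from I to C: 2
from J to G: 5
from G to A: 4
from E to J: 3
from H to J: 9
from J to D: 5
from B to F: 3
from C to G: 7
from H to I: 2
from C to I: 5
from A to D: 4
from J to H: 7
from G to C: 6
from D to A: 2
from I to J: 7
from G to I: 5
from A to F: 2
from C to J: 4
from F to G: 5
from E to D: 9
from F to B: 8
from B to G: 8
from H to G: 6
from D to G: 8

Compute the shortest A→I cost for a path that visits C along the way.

Best A to C: A–F–G–C costing 13
Best C to I: C–I costing 5
Total via C: 13 + 5 = 18.

18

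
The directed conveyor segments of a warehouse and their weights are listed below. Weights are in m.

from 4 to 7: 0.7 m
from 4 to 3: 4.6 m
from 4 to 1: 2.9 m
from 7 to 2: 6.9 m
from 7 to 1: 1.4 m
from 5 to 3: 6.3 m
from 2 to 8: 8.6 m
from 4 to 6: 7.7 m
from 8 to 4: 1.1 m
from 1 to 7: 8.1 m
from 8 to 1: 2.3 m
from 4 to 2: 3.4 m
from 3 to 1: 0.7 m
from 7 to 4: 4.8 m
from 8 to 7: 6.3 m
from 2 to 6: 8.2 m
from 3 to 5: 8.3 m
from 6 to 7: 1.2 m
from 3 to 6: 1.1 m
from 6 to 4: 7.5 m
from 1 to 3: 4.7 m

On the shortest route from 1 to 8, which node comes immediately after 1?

Enumerating some paths:
1–7–2–8: 8.1+6.9+8.6 = 23.6
1–3–6–7–2–8: 4.7+1.1+1.2+6.9+8.6 = 22.5
The minimum is 22.5 m via 1–3–6–7–2–8.
So from 1 the first move is to 3.

3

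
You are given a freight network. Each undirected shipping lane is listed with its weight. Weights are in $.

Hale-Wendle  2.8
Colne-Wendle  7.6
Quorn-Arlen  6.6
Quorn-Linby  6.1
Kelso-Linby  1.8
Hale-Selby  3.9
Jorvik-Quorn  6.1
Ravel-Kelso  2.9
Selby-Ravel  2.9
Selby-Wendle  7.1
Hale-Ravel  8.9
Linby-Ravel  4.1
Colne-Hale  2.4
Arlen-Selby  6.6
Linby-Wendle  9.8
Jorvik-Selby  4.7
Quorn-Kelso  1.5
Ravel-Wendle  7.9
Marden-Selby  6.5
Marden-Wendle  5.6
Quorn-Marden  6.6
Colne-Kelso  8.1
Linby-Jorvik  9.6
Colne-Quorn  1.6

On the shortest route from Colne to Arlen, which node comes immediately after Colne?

Candidate routes:
Colne → Kelso → Quorn → Arlen: 8.1+1.5+6.6 = 16.2
Colne → Hale → Selby → Arlen: 2.4+3.9+6.6 = 12.9
Colne → Quorn → Arlen: 1.6+6.6 = 8.2
Colne → Quorn → Kelso → Ravel → Selby → Arlen: 1.6+1.5+2.9+2.9+6.6 = 15.5
Cheapest is Colne → Quorn → Arlen at $8.2.
So from Colne the first move is to Quorn.

Quorn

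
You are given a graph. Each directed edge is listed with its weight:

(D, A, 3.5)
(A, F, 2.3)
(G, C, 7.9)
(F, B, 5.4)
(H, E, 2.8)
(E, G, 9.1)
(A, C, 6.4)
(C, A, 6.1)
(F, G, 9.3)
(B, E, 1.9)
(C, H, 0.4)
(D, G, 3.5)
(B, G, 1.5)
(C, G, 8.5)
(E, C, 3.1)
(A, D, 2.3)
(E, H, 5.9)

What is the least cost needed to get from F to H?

Candidate routes:
F–B–E–C–H: 5.4+1.9+3.1+0.4 = 10.8
F–G–C–H: 9.3+7.9+0.4 = 17.6
F–B–G–C–H: 5.4+1.5+7.9+0.4 = 15.2
F–B–E–H: 5.4+1.9+5.9 = 13.2
The minimum is 10.8 via F–B–E–C–H.

10.8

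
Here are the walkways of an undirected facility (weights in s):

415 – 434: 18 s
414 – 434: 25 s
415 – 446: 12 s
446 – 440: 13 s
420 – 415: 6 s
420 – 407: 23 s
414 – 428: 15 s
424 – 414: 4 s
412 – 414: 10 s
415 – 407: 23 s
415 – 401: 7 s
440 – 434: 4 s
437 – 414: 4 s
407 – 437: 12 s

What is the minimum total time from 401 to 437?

Enumerating some paths:
401–415–434–414–437: 7+18+25+4 = 54
401–415–420–407–437: 7+6+23+12 = 48
401–415–407–437: 7+23+12 = 42
The minimum is 42 s via 401–415–407–437.

42 s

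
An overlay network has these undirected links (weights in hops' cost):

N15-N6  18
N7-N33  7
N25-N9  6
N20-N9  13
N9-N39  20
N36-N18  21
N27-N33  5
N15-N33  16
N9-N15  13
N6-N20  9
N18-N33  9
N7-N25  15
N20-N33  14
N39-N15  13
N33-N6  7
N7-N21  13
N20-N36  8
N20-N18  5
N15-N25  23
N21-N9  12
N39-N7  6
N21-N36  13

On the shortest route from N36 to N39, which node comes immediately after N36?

N21

Enumerating some paths:
N36 → N20 → N18 → N33 → N7 → N39: 8+5+9+7+6 = 35
N36 → N21 → N7 → N39: 13+13+6 = 32
N36 → N20 → N33 → N7 → N39: 8+14+7+6 = 35
Cheapest is N36 → N21 → N7 → N39 at 32 hops' cost.
So from N36 the first move is to N21.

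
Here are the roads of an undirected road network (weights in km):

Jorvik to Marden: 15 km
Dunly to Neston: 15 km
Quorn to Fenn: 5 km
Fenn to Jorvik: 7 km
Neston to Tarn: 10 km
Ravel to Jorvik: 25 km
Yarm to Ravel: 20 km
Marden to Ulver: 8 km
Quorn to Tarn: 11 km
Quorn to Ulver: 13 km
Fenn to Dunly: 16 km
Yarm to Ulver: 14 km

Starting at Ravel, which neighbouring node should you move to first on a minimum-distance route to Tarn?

Compare a few routes:
Ravel → Jorvik → Fenn → Quorn → Tarn: 25+7+5+11 = 48
Ravel → Yarm → Ulver → Quorn → Tarn: 20+14+13+11 = 58
The minimum is 48 km via Ravel → Jorvik → Fenn → Quorn → Tarn.
So from Ravel the first move is to Jorvik.

Jorvik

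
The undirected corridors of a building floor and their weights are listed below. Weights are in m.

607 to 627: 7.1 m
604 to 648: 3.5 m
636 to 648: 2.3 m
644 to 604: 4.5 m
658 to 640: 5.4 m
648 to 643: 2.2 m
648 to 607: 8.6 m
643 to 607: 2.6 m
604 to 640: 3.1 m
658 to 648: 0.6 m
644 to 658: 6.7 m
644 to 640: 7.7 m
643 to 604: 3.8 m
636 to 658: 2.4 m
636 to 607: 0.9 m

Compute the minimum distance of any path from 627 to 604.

Candidate routes:
627–607–643–604: 7.1+2.6+3.8 = 13.5
627–607–643–648–604: 7.1+2.6+2.2+3.5 = 15.4
627–607–636–648–604: 7.1+0.9+2.3+3.5 = 13.8
627–607–636–658–648–604: 7.1+0.9+2.4+0.6+3.5 = 14.5
The minimum is 13.5 m via 627–607–643–604.

13.5 m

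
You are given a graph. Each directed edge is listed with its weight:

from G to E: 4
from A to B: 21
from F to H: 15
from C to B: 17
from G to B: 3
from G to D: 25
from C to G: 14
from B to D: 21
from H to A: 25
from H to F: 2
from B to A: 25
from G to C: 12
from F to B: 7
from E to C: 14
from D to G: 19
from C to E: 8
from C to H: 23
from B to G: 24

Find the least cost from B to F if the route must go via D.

77

Shortest B→D: B → D = 21
Best D to F: D → G → C → H → F costing 56
Total via D: 21 + 56 = 77.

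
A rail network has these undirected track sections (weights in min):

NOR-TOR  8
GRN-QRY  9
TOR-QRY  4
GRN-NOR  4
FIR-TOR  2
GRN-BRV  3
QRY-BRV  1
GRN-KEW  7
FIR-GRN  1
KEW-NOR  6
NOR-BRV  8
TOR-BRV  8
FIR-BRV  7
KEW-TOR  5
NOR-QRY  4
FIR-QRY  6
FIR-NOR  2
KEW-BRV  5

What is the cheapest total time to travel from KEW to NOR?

Settle nodes by increasing distance from KEW:
KEW: 0
BRV: 5  (via KEW)
TOR: 5  (via KEW)
NOR: 6  (via KEW)
Shortest route: KEW–NOR = 6 min.

6 min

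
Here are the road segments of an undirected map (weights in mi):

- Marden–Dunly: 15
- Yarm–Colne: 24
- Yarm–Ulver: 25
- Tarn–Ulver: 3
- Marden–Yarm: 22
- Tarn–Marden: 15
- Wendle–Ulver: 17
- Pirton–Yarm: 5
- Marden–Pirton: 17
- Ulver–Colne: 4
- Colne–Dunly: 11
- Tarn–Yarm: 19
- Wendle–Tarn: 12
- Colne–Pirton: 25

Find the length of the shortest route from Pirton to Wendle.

Enumerating some paths:
Pirton - Yarm - Tarn - Wendle: 5+19+12 = 36
Pirton - Marden - Tarn - Wendle: 17+15+12 = 44
Cheapest is Pirton - Yarm - Tarn - Wendle at 36 mi.

36 mi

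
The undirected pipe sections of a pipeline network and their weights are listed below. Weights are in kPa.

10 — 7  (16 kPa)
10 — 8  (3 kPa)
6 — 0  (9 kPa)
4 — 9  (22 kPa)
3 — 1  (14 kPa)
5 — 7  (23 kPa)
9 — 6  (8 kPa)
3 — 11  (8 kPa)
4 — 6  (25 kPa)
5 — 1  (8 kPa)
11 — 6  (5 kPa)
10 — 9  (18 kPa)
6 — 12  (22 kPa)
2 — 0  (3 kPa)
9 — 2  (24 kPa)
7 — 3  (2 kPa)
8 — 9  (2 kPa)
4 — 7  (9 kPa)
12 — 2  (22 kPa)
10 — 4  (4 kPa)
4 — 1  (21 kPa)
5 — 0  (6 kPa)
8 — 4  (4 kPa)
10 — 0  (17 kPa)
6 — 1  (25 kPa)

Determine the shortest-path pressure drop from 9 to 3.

17 kPa

Running Dijkstra from 9:
9: 0
8: 2  (via 9)
10: 5  (via 8)
4: 6  (via 8)
6: 8  (via 9)
11: 13  (via 6)
7: 15  (via 4)
0: 17  (via 6)
3: 17  (via 7)
Shortest route: 9 → 8 → 4 → 7 → 3 = 17 kPa.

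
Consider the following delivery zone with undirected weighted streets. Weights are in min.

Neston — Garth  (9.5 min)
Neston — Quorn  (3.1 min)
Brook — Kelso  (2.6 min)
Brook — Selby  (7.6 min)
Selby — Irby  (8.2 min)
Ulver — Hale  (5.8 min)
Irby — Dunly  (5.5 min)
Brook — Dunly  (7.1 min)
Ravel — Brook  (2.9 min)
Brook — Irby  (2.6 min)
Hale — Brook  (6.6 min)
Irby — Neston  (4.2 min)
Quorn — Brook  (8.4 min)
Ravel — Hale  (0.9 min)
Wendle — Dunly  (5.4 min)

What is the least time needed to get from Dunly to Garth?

Running Dijkstra from Dunly:
Dunly: 0
Wendle: 5.4  (via Dunly)
Irby: 5.5  (via Dunly)
Brook: 7.1  (via Dunly)
Neston: 9.7  (via Irby)
Kelso: 9.7  (via Brook)
Ravel: 10  (via Brook)
Hale: 10.9  (via Ravel)
Quorn: 12.8  (via Neston)
Selby: 13.7  (via Irby)
Ulver: 16.7  (via Hale)
Garth: 19.2  (via Neston)
Shortest route: Dunly–Irby–Neston–Garth = 19.2 min.

19.2 min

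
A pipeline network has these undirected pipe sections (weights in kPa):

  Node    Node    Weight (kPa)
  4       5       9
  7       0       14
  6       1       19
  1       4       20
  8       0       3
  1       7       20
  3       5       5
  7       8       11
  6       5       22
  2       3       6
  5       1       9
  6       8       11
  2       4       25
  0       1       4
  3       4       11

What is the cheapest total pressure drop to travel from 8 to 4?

25 kPa

Shortest distances from 8:
8: 0
0: 3  (via 8)
1: 7  (via 0)
6: 11  (via 8)
7: 11  (via 8)
5: 16  (via 1)
3: 21  (via 5)
4: 25  (via 5)
Shortest route: 8 → 0 → 1 → 5 → 4 = 25 kPa.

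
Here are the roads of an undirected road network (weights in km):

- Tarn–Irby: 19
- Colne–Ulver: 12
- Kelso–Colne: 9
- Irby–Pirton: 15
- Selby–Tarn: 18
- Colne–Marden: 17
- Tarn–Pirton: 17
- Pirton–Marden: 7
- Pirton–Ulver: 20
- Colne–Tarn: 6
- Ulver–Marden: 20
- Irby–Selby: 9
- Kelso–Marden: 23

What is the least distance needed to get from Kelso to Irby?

34 km

Shortest distances from Kelso:
Kelso: 0
Colne: 9  (via Kelso)
Tarn: 15  (via Colne)
Ulver: 21  (via Colne)
Marden: 23  (via Kelso)
Pirton: 30  (via Marden)
Selby: 33  (via Tarn)
Irby: 34  (via Tarn)
Shortest route: Kelso → Colne → Tarn → Irby = 34 km.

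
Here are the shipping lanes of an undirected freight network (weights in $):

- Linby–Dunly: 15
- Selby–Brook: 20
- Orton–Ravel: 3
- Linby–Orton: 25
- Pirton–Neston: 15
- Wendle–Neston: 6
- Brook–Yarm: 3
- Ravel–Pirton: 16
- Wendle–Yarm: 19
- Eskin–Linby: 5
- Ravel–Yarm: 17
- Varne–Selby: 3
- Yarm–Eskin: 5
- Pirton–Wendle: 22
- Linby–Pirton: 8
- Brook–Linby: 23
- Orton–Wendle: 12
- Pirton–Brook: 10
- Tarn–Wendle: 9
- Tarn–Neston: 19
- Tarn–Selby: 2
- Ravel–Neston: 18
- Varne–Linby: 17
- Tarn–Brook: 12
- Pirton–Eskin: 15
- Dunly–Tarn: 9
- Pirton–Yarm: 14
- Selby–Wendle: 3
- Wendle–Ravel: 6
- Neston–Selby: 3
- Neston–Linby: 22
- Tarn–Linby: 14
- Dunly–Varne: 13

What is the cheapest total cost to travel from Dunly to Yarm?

$24

Shortest distances from Dunly:
Dunly: 0
Tarn: 9  (via Dunly)
Selby: 11  (via Tarn)
Varne: 13  (via Dunly)
Neston: 14  (via Selby)
Wendle: 14  (via Selby)
Linby: 15  (via Dunly)
Ravel: 20  (via Wendle)
Eskin: 20  (via Linby)
Brook: 21  (via Tarn)
Pirton: 23  (via Linby)
Orton: 23  (via Ravel)
Yarm: 24  (via Brook)
Shortest route: Dunly–Tarn–Brook–Yarm = $24.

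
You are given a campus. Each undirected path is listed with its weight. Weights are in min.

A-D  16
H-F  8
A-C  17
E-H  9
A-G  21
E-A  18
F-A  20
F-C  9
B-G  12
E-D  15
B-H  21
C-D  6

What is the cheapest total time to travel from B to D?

Candidate routes:
B–H–E–D: 21+9+15 = 45
B–G–A–D: 12+21+16 = 49
B–H–F–C–D: 21+8+9+6 = 44
The minimum is 44 min via B–H–F–C–D.

44 min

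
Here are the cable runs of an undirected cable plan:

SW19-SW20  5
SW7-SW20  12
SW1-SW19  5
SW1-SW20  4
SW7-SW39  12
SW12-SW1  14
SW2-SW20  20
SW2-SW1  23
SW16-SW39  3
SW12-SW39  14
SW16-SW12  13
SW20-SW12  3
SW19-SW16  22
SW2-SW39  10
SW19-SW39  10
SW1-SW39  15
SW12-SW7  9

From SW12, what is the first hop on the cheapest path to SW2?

SW20

Compare a few routes:
SW12 - SW39 - SW2: 14+10 = 24
SW12 - SW20 - SW2: 3+20 = 23
The minimum is 23 via SW12 - SW20 - SW2.
So from SW12 the first move is to SW20.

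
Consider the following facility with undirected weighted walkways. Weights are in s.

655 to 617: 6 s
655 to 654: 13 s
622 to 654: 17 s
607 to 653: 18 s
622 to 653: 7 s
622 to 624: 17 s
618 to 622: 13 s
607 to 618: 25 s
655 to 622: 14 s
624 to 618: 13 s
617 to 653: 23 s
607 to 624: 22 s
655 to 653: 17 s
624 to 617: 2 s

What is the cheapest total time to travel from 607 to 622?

Running Dijkstra from 607:
607: 0
653: 18  (via 607)
624: 22  (via 607)
617: 24  (via 624)
622: 25  (via 653)
Shortest route: 607–653–622 = 25 s.

25 s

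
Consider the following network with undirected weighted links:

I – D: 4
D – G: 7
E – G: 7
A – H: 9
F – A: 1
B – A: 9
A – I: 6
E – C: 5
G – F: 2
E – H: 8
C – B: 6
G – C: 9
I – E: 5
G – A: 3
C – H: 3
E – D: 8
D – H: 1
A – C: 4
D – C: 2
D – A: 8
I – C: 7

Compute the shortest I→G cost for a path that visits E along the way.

Best I to E: I–E costing 5
Shortest E→G: E–G = 7
Total via E: 5 + 7 = 12.

12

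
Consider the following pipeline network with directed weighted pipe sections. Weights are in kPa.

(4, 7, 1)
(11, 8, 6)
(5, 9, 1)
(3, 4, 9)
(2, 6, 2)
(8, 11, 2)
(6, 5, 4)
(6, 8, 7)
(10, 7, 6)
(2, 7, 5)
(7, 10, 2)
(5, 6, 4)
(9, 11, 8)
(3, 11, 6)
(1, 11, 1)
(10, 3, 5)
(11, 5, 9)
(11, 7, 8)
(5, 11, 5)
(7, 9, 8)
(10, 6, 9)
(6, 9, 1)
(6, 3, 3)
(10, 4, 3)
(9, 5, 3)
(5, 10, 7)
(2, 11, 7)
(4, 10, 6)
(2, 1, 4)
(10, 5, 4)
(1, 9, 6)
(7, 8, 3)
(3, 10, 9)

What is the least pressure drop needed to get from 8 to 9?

12 kPa

Running Dijkstra from 8:
8: 0
11: 2  (via 8)
7: 10  (via 11)
5: 11  (via 11)
9: 12  (via 5)
Shortest route: 8 → 11 → 5 → 9 = 12 kPa.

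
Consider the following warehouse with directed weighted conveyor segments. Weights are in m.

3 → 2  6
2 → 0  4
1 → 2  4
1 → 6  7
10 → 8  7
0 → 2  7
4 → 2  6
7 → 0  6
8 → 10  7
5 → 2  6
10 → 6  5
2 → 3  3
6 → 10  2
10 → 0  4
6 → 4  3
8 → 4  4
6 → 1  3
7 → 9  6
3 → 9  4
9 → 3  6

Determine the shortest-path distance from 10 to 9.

18 m

Shortest distances from 10:
10: 0
0: 4  (via 10)
6: 5  (via 10)
8: 7  (via 10)
1: 8  (via 6)
4: 8  (via 6)
2: 11  (via 0)
3: 14  (via 2)
9: 18  (via 3)
Shortest route: 10–0–2–3–9 = 18 m.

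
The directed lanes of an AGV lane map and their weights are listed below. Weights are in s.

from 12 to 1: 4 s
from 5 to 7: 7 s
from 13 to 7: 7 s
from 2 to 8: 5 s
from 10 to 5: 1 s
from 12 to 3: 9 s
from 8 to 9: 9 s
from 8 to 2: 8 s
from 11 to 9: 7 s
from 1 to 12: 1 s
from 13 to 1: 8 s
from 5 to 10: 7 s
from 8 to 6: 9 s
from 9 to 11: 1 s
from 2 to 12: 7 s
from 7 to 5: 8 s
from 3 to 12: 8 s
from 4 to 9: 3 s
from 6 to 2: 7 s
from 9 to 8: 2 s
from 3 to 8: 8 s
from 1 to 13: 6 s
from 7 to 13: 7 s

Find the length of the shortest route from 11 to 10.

Candidate routes:
11–9–8–6–2–12–1–13–7–5–10: 7+2+9+7+7+4+6+7+8+7 = 64
11–9–8–2–12–1–13–7–5–10: 7+2+8+7+4+6+7+8+7 = 56
Cheapest is 11–9–8–2–12–1–13–7–5–10 at 56 s.

56 s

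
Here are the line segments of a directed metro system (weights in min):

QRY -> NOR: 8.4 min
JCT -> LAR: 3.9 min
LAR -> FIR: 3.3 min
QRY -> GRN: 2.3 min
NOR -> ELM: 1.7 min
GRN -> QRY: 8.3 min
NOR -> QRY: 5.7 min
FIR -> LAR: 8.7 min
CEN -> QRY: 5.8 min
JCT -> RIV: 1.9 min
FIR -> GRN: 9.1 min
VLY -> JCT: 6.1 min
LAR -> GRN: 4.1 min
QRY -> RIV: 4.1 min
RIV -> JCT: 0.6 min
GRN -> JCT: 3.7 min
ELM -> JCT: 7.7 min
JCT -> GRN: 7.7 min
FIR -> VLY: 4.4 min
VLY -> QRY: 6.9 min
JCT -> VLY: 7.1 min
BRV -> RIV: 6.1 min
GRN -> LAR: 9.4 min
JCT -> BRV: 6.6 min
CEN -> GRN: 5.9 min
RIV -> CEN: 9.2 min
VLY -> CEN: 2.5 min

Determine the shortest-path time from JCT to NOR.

22.4 min

Running Dijkstra from JCT:
JCT: 0
RIV: 1.9  (via JCT)
LAR: 3.9  (via JCT)
BRV: 6.6  (via JCT)
VLY: 7.1  (via JCT)
FIR: 7.2  (via LAR)
GRN: 7.7  (via JCT)
CEN: 9.6  (via VLY)
QRY: 14  (via VLY)
NOR: 22.4  (via QRY)
Shortest route: JCT → VLY → QRY → NOR = 22.4 min.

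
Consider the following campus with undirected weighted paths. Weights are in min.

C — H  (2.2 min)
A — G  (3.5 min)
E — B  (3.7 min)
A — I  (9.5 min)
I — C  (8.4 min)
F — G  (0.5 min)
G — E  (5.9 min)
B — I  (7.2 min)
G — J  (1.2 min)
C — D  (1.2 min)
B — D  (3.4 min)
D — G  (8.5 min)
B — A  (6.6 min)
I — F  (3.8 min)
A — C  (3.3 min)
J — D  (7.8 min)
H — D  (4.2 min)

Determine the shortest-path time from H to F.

9.5 min

Shortest distances from H:
H: 0
C: 2.2  (via H)
D: 3.4  (via C)
A: 5.5  (via C)
B: 6.8  (via D)
G: 9  (via A)
F: 9.5  (via G)
Shortest route: H → C → A → G → F = 9.5 min.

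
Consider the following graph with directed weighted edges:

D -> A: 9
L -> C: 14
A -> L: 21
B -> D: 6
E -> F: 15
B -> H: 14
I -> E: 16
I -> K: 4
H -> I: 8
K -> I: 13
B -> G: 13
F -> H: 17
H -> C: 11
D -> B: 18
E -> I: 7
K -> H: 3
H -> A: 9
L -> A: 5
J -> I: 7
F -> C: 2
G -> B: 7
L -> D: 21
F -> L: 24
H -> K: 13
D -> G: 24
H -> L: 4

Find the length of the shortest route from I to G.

Shortest distances from I:
I: 0
K: 4  (via I)
H: 7  (via K)
L: 11  (via H)
A: 16  (via H)
E: 16  (via I)
C: 18  (via H)
F: 31  (via E)
D: 32  (via L)
B: 50  (via D)
G: 56  (via D)
Shortest route: I → K → H → L → D → G = 56.

56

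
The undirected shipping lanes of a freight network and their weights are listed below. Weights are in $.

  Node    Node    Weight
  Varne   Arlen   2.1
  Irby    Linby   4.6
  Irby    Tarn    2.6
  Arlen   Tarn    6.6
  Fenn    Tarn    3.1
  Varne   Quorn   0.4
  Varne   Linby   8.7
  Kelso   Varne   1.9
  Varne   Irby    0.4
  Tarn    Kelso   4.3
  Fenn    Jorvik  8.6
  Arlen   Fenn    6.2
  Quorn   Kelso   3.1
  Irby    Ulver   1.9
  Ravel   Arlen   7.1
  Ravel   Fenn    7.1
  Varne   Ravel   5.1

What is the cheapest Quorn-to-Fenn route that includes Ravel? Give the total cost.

Shortest Quorn→Ravel: Quorn → Varne → Ravel = 5.5
Best Ravel to Fenn: Ravel → Fenn costing 7.1
Total via Ravel: 5.5 + 7.1 = $12.6.

$12.6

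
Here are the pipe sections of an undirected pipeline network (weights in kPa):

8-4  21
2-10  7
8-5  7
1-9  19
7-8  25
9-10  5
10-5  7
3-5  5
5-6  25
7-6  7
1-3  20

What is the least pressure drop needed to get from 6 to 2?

Settle nodes by increasing distance from 6:
6: 0
7: 7  (via 6)
5: 25  (via 6)
3: 30  (via 5)
8: 32  (via 7)
10: 32  (via 5)
9: 37  (via 10)
2: 39  (via 10)
Shortest route: 6–5–10–2 = 39 kPa.

39 kPa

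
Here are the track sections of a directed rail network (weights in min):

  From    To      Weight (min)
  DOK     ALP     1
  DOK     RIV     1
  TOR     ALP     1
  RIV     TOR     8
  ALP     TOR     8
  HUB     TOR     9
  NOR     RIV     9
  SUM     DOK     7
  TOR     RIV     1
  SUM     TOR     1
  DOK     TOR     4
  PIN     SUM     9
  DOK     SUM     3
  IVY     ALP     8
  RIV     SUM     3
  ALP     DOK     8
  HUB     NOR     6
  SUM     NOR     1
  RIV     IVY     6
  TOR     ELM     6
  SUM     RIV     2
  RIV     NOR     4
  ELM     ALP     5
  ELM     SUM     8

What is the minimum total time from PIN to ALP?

Running Dijkstra from PIN:
PIN: 0
SUM: 9  (via PIN)
TOR: 10  (via SUM)
NOR: 10  (via SUM)
ALP: 11  (via TOR)
Shortest route: PIN → SUM → TOR → ALP = 11 min.

11 min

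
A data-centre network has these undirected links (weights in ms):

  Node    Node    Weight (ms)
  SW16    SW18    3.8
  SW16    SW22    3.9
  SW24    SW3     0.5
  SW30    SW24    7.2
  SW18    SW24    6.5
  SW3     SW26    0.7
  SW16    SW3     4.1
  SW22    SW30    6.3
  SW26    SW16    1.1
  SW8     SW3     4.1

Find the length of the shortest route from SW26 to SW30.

8.4 ms

Candidate routes:
SW26 - SW3 - SW24 - SW30: 0.7+0.5+7.2 = 8.4
SW26 - SW16 - SW22 - SW30: 1.1+3.9+6.3 = 11.3
The minimum is 8.4 ms via SW26 - SW3 - SW24 - SW30.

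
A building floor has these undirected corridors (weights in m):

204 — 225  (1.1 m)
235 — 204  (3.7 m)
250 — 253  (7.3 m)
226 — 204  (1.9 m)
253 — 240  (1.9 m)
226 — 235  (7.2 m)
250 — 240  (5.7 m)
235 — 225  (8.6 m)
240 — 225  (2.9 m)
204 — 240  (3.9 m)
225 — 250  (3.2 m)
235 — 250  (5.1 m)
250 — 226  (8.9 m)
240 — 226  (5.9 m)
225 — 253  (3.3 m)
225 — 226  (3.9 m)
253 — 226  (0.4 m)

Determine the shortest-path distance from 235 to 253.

6 m

Shortest distances from 235:
235: 0
204: 3.7  (via 235)
225: 4.8  (via 204)
250: 5.1  (via 235)
226: 5.6  (via 204)
253: 6  (via 226)
Shortest route: 235 → 204 → 226 → 253 = 6 m.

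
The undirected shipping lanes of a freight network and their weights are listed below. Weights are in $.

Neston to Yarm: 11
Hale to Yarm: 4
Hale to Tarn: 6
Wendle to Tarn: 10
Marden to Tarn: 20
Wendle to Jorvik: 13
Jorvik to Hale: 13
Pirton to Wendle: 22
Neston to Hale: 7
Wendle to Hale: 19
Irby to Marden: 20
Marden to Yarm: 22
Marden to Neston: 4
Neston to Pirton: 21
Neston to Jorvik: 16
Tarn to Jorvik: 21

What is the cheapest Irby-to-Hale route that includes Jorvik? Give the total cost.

Shortest Irby→Jorvik: Irby → Marden → Neston → Jorvik = 40
Shortest Jorvik→Hale: Jorvik → Hale = 13
Total via Jorvik: 40 + 13 = $53.

$53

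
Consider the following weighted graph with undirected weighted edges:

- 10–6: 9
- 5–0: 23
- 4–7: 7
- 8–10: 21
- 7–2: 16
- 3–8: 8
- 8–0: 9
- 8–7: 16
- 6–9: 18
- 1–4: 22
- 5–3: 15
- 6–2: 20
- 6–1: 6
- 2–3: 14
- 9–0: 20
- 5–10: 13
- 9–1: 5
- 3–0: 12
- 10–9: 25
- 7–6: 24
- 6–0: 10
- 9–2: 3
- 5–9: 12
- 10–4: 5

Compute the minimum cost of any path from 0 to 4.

Shortest distances from 0:
0: 0
8: 9  (via 0)
6: 10  (via 0)
3: 12  (via 0)
1: 16  (via 6)
10: 19  (via 6)
9: 20  (via 0)
2: 23  (via 9)
5: 23  (via 0)
4: 24  (via 10)
Shortest route: 0–6–10–4 = 24.

24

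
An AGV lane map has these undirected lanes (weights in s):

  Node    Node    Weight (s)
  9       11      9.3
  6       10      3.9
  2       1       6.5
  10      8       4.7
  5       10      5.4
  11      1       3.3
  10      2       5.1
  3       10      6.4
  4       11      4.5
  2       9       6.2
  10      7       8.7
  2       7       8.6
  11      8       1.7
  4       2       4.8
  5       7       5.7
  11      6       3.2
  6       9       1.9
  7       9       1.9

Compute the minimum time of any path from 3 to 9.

12.2 s

Running Dijkstra from 3:
3: 0
10: 6.4  (via 3)
6: 10.3  (via 10)
8: 11.1  (via 10)
2: 11.5  (via 10)
5: 11.8  (via 10)
9: 12.2  (via 6)
Shortest route: 3–10–6–9 = 12.2 s.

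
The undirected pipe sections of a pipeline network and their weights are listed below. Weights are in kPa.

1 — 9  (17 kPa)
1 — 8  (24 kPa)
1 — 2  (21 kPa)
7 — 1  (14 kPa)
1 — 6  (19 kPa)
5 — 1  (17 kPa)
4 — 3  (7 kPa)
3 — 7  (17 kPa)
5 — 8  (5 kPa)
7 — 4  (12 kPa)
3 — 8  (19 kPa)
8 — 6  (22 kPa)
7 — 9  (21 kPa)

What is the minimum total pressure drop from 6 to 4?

45 kPa

Shortest distances from 6:
6: 0
1: 19  (via 6)
8: 22  (via 6)
5: 27  (via 8)
7: 33  (via 1)
9: 36  (via 1)
2: 40  (via 1)
3: 41  (via 8)
4: 45  (via 7)
Shortest route: 6 → 1 → 7 → 4 = 45 kPa.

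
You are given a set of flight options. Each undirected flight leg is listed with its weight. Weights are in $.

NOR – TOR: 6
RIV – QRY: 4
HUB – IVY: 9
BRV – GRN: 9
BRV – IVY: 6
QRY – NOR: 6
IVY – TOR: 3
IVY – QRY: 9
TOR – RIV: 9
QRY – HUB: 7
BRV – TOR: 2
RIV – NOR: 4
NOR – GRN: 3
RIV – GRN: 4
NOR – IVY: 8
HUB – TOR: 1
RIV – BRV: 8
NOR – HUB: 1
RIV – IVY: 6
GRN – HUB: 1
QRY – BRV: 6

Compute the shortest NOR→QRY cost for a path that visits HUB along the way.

$8

Best NOR to HUB: NOR–HUB costing 1
Shortest HUB→QRY: HUB–QRY = 7
Total via HUB: 1 + 7 = $8.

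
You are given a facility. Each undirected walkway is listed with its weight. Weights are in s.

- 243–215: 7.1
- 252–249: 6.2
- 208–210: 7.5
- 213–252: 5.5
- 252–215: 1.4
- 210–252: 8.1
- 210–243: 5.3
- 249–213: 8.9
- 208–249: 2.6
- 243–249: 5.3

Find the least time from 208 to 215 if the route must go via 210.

Shortest 208→210: 208 → 210 = 7.5
Shortest 210→215: 210 → 252 → 215 = 9.5
Total via 210: 7.5 + 9.5 = 17 s.

17 s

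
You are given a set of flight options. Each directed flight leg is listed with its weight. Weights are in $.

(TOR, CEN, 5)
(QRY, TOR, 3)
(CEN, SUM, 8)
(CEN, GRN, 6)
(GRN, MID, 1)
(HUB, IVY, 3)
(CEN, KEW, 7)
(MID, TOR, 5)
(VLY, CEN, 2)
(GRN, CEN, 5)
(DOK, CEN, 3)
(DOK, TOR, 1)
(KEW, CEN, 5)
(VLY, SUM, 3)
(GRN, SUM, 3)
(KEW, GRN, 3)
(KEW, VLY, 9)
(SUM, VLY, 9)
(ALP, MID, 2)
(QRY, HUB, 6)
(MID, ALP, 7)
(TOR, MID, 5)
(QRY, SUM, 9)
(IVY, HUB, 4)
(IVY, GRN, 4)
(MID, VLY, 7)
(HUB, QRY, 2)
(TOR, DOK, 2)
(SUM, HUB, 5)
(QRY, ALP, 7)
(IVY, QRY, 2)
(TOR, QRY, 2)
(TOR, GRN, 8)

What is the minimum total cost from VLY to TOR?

$13

Enumerating some paths:
VLY → CEN → GRN → MID → TOR: 2+6+1+5 = 14
VLY → CEN → KEW → GRN → MID → TOR: 2+7+3+1+5 = 18
VLY → SUM → HUB → IVY → QRY → TOR: 3+5+3+2+3 = 16
VLY → SUM → HUB → QRY → TOR: 3+5+2+3 = 13
The minimum is $13 via VLY → SUM → HUB → QRY → TOR.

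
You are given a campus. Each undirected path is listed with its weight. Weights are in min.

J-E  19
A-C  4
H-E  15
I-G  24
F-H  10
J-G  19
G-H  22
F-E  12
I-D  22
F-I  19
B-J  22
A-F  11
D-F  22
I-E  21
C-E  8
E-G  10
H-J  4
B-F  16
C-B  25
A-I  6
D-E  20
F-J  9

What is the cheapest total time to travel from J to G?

19 min

Enumerating some paths:
J - H - G: 4+22 = 26
J - G: 19 = 19
J - H - E - G: 4+15+10 = 29
Cheapest is J - G at 19 min.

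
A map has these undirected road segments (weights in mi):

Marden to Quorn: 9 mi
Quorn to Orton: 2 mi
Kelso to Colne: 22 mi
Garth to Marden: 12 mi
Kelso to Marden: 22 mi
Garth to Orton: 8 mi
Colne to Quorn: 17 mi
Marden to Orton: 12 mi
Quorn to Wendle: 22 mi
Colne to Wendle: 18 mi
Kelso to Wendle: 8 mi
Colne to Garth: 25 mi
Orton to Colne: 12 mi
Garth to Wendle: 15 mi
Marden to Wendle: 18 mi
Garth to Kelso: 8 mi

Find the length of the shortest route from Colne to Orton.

Compare a few routes:
Colne–Quorn–Orton: 17+2 = 19
Colne–Orton: 12 = 12
Cheapest is Colne–Orton at 12 mi.

12 mi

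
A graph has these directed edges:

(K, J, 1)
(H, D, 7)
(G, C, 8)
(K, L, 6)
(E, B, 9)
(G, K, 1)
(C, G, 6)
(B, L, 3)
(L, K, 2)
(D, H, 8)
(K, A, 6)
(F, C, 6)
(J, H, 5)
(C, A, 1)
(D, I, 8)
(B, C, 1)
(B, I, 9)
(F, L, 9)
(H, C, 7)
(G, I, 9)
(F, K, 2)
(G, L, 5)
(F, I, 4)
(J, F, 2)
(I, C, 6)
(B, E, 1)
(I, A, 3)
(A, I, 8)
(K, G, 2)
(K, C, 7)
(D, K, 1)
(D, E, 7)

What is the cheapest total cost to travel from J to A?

9

Candidate routes:
J - F - I - C - A: 2+4+6+1 = 13
J - F - K - C - A: 2+2+7+1 = 12
J - F - K - A: 2+2+6 = 10
J - F - I - A: 2+4+3 = 9
Cheapest is J - F - I - A at 9.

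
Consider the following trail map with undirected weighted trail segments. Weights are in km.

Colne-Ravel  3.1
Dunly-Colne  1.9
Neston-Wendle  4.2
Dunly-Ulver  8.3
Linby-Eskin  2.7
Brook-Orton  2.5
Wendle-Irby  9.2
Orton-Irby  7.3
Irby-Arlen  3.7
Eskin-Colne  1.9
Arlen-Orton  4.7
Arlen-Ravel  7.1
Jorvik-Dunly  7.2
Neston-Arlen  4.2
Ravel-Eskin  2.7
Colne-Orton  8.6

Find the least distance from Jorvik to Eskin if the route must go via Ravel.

Shortest Jorvik→Ravel: Jorvik → Dunly → Colne → Ravel = 12.2
Shortest Ravel→Eskin: Ravel → Eskin = 2.7
Total via Ravel: 12.2 + 2.7 = 14.9 km.

14.9 km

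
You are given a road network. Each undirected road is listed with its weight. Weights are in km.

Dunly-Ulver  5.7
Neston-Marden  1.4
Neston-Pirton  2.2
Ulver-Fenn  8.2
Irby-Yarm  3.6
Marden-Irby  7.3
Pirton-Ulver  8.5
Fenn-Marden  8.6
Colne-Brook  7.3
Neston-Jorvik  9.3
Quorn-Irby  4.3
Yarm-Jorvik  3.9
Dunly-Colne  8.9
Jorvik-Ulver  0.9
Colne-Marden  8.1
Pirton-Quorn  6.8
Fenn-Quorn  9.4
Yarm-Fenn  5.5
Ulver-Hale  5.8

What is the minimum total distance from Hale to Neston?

16 km

Running Dijkstra from Hale:
Hale: 0
Ulver: 5.8  (via Hale)
Jorvik: 6.7  (via Ulver)
Yarm: 10.6  (via Jorvik)
Dunly: 11.5  (via Ulver)
Fenn: 14  (via Ulver)
Irby: 14.2  (via Yarm)
Pirton: 14.3  (via Ulver)
Neston: 16  (via Jorvik)
Shortest route: Hale–Ulver–Jorvik–Neston = 16 km.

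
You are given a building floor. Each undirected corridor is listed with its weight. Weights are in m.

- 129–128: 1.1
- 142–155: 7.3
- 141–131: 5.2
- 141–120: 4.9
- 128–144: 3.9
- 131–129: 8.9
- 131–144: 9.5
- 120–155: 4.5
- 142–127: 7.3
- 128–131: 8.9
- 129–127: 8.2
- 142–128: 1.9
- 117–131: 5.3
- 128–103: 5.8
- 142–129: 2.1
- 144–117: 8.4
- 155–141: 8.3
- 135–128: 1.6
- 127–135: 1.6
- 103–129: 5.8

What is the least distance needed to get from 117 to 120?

15.4 m

Shortest distances from 117:
117: 0
131: 5.3  (via 117)
144: 8.4  (via 117)
141: 10.5  (via 131)
128: 12.3  (via 144)
129: 13.4  (via 128)
135: 13.9  (via 128)
142: 14.2  (via 128)
120: 15.4  (via 141)
Shortest route: 117–131–141–120 = 15.4 m.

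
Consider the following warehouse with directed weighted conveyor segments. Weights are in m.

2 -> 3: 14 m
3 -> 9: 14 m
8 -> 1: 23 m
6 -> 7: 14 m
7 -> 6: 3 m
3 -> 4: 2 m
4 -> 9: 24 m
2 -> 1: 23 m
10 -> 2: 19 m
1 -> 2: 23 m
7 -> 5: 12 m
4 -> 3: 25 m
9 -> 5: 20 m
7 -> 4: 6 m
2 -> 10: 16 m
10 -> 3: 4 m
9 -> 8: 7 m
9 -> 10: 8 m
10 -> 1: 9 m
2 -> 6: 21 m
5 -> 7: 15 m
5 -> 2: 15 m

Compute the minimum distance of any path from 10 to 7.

53 m

Shortest distances from 10:
10: 0
3: 4  (via 10)
4: 6  (via 3)
1: 9  (via 10)
9: 18  (via 3)
2: 19  (via 10)
8: 25  (via 9)
5: 38  (via 9)
6: 40  (via 2)
7: 53  (via 5)
Shortest route: 10 → 3 → 9 → 5 → 7 = 53 m.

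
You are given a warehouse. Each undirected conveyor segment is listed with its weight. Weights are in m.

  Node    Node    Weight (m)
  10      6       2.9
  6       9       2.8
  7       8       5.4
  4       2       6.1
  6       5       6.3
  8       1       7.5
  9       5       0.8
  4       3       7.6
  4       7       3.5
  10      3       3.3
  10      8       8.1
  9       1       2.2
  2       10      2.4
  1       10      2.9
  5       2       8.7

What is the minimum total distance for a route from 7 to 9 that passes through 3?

19.5 m

Shortest 7→3: 7–4–3 = 11.1
Best 3 to 9: 3–10–1–9 costing 8.4
Total via 3: 11.1 + 8.4 = 19.5 m.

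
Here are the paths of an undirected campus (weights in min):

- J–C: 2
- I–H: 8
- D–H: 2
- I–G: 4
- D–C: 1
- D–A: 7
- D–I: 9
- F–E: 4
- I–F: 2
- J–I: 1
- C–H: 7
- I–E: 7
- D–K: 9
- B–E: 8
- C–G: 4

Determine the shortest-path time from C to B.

Candidate routes:
C - J - I - F - E - B: 2+1+2+4+8 = 17
C - J - I - E - B: 2+1+7+8 = 18
C - G - I - E - B: 4+4+7+8 = 23
C - G - I - F - E - B: 4+4+2+4+8 = 22
Cheapest is C - J - I - F - E - B at 17 min.

17 min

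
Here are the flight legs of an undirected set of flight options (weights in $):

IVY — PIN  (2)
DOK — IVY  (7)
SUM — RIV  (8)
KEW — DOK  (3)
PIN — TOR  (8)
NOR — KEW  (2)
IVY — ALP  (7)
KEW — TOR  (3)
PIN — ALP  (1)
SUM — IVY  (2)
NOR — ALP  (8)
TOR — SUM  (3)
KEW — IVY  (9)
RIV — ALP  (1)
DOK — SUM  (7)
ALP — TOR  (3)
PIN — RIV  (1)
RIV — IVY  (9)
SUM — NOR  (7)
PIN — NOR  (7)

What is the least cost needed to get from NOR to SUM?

$7

Settle nodes by increasing distance from NOR:
NOR: 0
KEW: 2  (via NOR)
DOK: 5  (via KEW)
TOR: 5  (via KEW)
SUM: 7  (via NOR)
Shortest route: NOR–SUM = $7.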